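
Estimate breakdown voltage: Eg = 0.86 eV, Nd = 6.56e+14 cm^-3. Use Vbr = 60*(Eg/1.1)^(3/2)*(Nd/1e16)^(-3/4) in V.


Step 1: Eg/1.1 = 0.86/1.1 = 0.781818
Step 2: (Eg/1.1)^1.5 = 0.781818^1.5 = 0.691287
Step 3: (Nd/1e16)^(-0.75) = (0.0656)^(-0.75) = 7.714755
Step 4: Vbr = 60 * 0.691287 * 7.714755 = 320.0 V

320.0


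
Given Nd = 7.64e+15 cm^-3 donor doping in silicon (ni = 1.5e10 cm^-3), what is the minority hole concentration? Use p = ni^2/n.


Step 1: Since Nd >> ni, n ≈ Nd = 7.64e+15 cm^-3
Step 2: p = ni^2 / n = (1.5e10)^2 / 7.64e+15
Step 3: p = 2.25e20 / 7.64e+15 = 2.95e+04 cm^-3

2.95e+04


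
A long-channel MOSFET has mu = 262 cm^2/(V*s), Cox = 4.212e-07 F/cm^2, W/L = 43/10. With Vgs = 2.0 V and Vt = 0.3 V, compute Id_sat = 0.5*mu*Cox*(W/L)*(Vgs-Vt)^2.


Step 1: Overdrive voltage Vov = Vgs - Vt = 2.0 - 0.3 = 1.7 V
Step 2: W/L = 43/10 = 4.3
Step 3: Id = 0.5 * 262 * 4.212e-07 * 4.3 * 1.7^2
Step 4: Id = 6.86e-04 A

6.86e-04


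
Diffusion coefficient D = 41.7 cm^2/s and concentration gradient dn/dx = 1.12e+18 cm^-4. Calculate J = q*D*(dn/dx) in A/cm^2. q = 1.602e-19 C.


Step 1: J = q * D * (dn/dx)
Step 2: J = 1.602e-19 * 41.7 * 1.12e+18
Step 3: J = 7.48e+00 A/cm^2

7.48e+00


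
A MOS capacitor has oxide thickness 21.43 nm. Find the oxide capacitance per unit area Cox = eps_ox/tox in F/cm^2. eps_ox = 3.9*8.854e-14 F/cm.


Step 1: eps_ox = 3.9 * 8.854e-14 = 3.45306e-13 F/cm
Step 2: tox in cm = 21.43 nm * 1e-7 = 2.1430e-06 cm
Step 3: Cox = 3.45306e-13 / 2.1430e-06 = 1.61e-07 F/cm^2

1.61e-07


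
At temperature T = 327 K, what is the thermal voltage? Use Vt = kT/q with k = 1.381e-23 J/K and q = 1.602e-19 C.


Step 1: kT = 1.381e-23 * 327 = 4.51587e-21 J
Step 2: Vt = kT/q = 4.51587e-21 / 1.602e-19
Step 3: Vt = 0.02819 V

0.02819


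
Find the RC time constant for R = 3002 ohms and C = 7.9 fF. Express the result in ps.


Step 1: tau = R * C
Step 2: tau = 3002 * 7.9 fF = 3002 * 7.9e-15 F
Step 3: tau = 2.37158e-11 s = 23.7158 ps

23.7158


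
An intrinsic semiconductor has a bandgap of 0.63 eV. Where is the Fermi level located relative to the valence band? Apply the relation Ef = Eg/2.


Step 1: For an intrinsic semiconductor, the Fermi level sits at midgap.
Step 2: Ef = Eg / 2 = 0.63 / 2 = 0.315 eV

0.315


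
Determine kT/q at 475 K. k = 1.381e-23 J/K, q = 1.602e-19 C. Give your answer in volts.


Step 1: kT = 1.381e-23 * 475 = 6.55975e-21 J
Step 2: Vt = kT/q = 6.55975e-21 / 1.602e-19
Step 3: Vt = 0.04095 V

0.04095


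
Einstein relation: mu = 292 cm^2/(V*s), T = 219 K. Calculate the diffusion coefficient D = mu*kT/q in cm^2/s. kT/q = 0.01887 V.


Step 1: D = mu * (kT/q)
Step 2: D = 292 * 0.01887
Step 3: D = 5.51 cm^2/s

5.51


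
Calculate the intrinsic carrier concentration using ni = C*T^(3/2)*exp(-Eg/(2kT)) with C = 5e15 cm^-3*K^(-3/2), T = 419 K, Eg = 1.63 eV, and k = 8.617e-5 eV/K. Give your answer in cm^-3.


Step 1: Compute kT = 8.617e-5 * 419 = 0.03610523 eV
Step 2: Exponent = -Eg/(2kT) = -1.63/(2*0.03610523) = -22.57291
Step 3: T^(3/2) = 419^1.5 = 8576.72
Step 4: ni = 5e15 * 8576.72 * exp(-22.57291) = 6.75e+09 cm^-3

6.75e+09


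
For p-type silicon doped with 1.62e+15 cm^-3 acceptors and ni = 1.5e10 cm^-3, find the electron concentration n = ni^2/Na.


Step 1: Majority hole concentration p ≈ Na = 1.62e+15 cm^-3
Step 2: n = ni^2 / Na = (1.5e10)^2 / 1.62e+15
Step 3: n = 1.39e+05 cm^-3

1.39e+05


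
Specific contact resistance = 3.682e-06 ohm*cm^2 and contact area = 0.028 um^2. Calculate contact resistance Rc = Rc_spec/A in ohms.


Step 1: Convert area to cm^2: 0.028 um^2 = 2.8000e-10 cm^2
Step 2: Rc = Rc_spec / A = 3.682e-06 / 2.8000e-10
Step 3: Rc = 1.32e+04 ohms

1.32e+04


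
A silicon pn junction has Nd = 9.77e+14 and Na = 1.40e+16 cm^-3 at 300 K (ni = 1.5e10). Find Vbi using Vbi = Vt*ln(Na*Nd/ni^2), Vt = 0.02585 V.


Step 1: Compute Na*Nd/ni^2 = 1.40e+16 * 9.77e+14 / (1.5e10)^2 = 6.0791e+10
Step 2: ln(6.0791e+10) = 24.8307
Step 3: Vbi = 0.02585 * 24.8307 = 0.642 V

0.642


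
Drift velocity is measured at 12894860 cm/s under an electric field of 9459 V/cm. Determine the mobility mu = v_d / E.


Step 1: mu = v_d / E
Step 2: mu = 12894860 / 9459
Step 3: mu = 1363.24 cm^2/(V*s)

1363.24


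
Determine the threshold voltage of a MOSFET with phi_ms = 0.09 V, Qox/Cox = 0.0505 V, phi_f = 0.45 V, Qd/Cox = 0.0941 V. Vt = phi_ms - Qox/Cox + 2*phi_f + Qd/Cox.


Step 1: Vt = phi_ms - Qox/Cox + 2*phi_f + Qd/Cox
Step 2: Vt = 0.09 - 0.0505 + 2*0.45 + 0.0941
Step 3: Vt = 0.09 - 0.0505 + 0.9 + 0.0941
Step 4: Vt = 1.0336 V

1.0336


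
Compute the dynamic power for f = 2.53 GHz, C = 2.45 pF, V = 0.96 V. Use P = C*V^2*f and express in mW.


Step 1: V^2 = 0.96^2 = 0.9216 V^2
Step 2: P = C*V^2*f = 2.45e-12 F * 0.9216 * 2.53e9 Hz
Step 3: P = 5.7125376e-03 W
Step 4: P = 5.713 mW

5.713


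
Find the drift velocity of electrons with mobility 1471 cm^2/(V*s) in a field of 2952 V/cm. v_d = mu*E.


Step 1: v_d = mu * E
Step 2: v_d = 1471 * 2952 = 4342392
Step 3: v_d = 4.34e+06 cm/s

4.34e+06


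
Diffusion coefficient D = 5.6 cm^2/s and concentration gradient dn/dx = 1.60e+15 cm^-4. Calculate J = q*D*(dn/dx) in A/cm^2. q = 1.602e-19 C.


Step 1: J = q * D * (dn/dx)
Step 2: J = 1.602e-19 * 5.6 * 1.60e+15
Step 3: J = 1.44e-03 A/cm^2

1.44e-03


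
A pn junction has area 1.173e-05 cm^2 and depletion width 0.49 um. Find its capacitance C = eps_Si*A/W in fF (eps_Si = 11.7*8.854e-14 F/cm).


Step 1: eps_Si = 11.7 * 8.854e-14 = 1.035918e-12 F/cm
Step 2: W in cm = 0.49 * 1e-4 = 4.90e-05 cm
Step 3: C = 1.035918e-12 * 1.173e-05 / 4.90e-05 = 2.479861e-13 F
Step 4: C = 247.99 fF

247.99


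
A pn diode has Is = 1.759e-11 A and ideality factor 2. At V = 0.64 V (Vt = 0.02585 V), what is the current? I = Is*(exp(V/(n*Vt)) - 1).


Step 1: V/(n*Vt) = 0.64/(2*0.02585) = 12.3791
Step 2: exp(12.3791) = 2.3778e+05
Step 3: I = 1.759e-11 * (2.3778e+05 - 1) = 4.18e-06 A

4.18e-06


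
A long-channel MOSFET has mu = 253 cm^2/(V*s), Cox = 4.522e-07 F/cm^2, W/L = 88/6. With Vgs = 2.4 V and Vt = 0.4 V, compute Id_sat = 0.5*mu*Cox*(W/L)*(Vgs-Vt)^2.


Step 1: Overdrive voltage Vov = Vgs - Vt = 2.4 - 0.4 = 2.0 V
Step 2: W/L = 88/6 = 14.6667
Step 3: Id = 0.5 * 253 * 4.522e-07 * 14.6667 * 2.0^2
Step 4: Id = 3.36e-03 A

3.36e-03


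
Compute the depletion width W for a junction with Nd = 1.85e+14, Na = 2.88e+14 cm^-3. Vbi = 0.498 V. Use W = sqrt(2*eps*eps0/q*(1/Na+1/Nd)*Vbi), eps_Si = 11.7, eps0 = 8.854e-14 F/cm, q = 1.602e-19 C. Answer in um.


Step 1: 1/Na + 1/Nd = 1/2.88e+14 + 1/1.85e+14 = 8.87763e-15
Step 2: 2*eps*eps0/q = 2*11.7*8.854e-14/1.602e-19 = 1.293281e+07
Step 3: W^2 = 1.293281e+07 * 8.87763e-15 * 0.498 = 5.71767e-08
Step 4: W = sqrt(5.71767e-08) = 2.391e-04 cm = 2.391 um

2.391


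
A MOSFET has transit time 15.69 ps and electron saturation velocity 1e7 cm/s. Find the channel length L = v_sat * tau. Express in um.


Step 1: tau in seconds = 15.69 ps * 1e-12 = 1.5690e-11 s
Step 2: L = v_sat * tau = 1e7 * 1.5690e-11 = 1.5690e-04 cm
Step 3: L in um = 1.5690e-04 * 1e4 = 1.569 um

1.569


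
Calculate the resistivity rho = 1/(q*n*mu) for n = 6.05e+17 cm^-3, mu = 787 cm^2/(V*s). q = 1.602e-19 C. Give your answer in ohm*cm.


Step 1: sigma = q * n * mu = 1.602e-19 * 6.05e+17 * 787 = 7.62768e+01 S/cm
Step 2: rho = 1 / sigma = 1 / 7.62768e+01 = 0.01311 ohm*cm

0.01311


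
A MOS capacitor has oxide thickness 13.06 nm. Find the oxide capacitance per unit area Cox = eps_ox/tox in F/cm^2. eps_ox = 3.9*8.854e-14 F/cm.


Step 1: eps_ox = 3.9 * 8.854e-14 = 3.45306e-13 F/cm
Step 2: tox in cm = 13.06 nm * 1e-7 = 1.3060e-06 cm
Step 3: Cox = 3.45306e-13 / 1.3060e-06 = 2.64e-07 F/cm^2

2.64e-07


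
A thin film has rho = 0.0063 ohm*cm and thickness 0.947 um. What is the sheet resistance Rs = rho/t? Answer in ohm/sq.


Step 1: Convert thickness to cm: t = 0.947 um = 9.4700e-05 cm
Step 2: Rs = rho / t = 0.0063 / 9.4700e-05
Step 3: Rs = 66.5 ohm/sq

66.5


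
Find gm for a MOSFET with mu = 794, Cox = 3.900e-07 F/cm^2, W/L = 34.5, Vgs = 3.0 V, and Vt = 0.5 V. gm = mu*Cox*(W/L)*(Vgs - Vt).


Step 1: Vov = Vgs - Vt = 3.0 - 0.5 = 2.5 V
Step 2: gm = mu * Cox * (W/L) * Vov
Step 3: gm = 794 * 3.900e-07 * 34.5 * 2.5 = 2.67e-02 S

2.67e-02


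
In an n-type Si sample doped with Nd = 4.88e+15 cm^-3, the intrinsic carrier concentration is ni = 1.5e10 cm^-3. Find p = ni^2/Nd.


Step 1: Since Nd >> ni, n ≈ Nd = 4.88e+15 cm^-3
Step 2: p = ni^2 / n = (1.5e10)^2 / 4.88e+15
Step 3: p = 2.25e20 / 4.88e+15 = 4.61e+04 cm^-3

4.61e+04


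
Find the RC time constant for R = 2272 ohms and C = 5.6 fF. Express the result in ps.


Step 1: tau = R * C
Step 2: tau = 2272 * 5.6 fF = 2272 * 5.6e-15 F
Step 3: tau = 1.27232e-11 s = 12.7232 ps

12.7232


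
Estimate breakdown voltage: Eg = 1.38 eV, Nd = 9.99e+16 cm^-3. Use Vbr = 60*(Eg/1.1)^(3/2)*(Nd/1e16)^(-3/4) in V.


Step 1: Eg/1.1 = 1.38/1.1 = 1.254545
Step 2: (Eg/1.1)^1.5 = 1.254545^1.5 = 1.405172
Step 3: (Nd/1e16)^(-0.75) = (9.99)^(-0.75) = 0.177961
Step 4: Vbr = 60 * 1.405172 * 0.177961 = 15.0 V

15.0


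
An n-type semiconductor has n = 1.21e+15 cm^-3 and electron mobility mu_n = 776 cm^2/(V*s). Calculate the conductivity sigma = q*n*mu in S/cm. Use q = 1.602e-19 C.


Step 1: sigma = q * n * mu
Step 2: sigma = 1.602e-19 * 1.21e+15 * 776
Step 3: sigma = 1.504e-01 S/cm

1.504e-01


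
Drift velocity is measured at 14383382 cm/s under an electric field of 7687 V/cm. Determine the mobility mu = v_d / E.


Step 1: mu = v_d / E
Step 2: mu = 14383382 / 7687
Step 3: mu = 1871.13 cm^2/(V*s)

1871.13


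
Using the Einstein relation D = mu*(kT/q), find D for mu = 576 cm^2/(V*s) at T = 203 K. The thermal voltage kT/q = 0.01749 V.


Step 1: D = mu * (kT/q)
Step 2: D = 576 * 0.01749
Step 3: D = 10.07 cm^2/s

10.07


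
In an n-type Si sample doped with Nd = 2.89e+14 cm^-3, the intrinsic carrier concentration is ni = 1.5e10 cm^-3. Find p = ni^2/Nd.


Step 1: Since Nd >> ni, n ≈ Nd = 2.89e+14 cm^-3
Step 2: p = ni^2 / n = (1.5e10)^2 / 2.89e+14
Step 3: p = 2.25e20 / 2.89e+14 = 7.79e+05 cm^-3

7.79e+05


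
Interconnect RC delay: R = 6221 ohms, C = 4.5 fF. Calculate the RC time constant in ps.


Step 1: tau = R * C
Step 2: tau = 6221 * 4.5 fF = 6221 * 4.5e-15 F
Step 3: tau = 2.79945e-11 s = 27.9945 ps

27.9945


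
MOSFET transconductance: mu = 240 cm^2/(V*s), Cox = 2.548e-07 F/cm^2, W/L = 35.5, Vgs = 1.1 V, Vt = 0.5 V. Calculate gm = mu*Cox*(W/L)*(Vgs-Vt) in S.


Step 1: Vov = Vgs - Vt = 1.1 - 0.5 = 0.6 V
Step 2: gm = mu * Cox * (W/L) * Vov
Step 3: gm = 240 * 2.548e-07 * 35.5 * 0.6 = 1.30e-03 S

1.30e-03


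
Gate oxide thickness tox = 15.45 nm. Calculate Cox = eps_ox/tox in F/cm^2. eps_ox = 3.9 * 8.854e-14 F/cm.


Step 1: eps_ox = 3.9 * 8.854e-14 = 3.45306e-13 F/cm
Step 2: tox in cm = 15.45 nm * 1e-7 = 1.5450e-06 cm
Step 3: Cox = 3.45306e-13 / 1.5450e-06 = 2.23e-07 F/cm^2

2.23e-07


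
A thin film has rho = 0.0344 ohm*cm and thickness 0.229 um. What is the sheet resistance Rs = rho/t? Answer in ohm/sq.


Step 1: Convert thickness to cm: t = 0.229 um = 2.2900e-05 cm
Step 2: Rs = rho / t = 0.0344 / 2.2900e-05
Step 3: Rs = 1502.2 ohm/sq

1502.2


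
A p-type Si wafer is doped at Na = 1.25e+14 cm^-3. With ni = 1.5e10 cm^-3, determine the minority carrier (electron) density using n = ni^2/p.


Step 1: Majority hole concentration p ≈ Na = 1.25e+14 cm^-3
Step 2: n = ni^2 / Na = (1.5e10)^2 / 1.25e+14
Step 3: n = 1.80e+06 cm^-3

1.80e+06


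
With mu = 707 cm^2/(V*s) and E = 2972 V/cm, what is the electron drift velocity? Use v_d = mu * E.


Step 1: v_d = mu * E
Step 2: v_d = 707 * 2972 = 2101204
Step 3: v_d = 2.10e+06 cm/s

2.10e+06


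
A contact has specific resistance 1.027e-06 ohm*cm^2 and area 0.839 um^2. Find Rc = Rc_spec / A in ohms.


Step 1: Convert area to cm^2: 0.839 um^2 = 8.3900e-09 cm^2
Step 2: Rc = Rc_spec / A = 1.027e-06 / 8.3900e-09
Step 3: Rc = 1.22e+02 ohms

1.22e+02


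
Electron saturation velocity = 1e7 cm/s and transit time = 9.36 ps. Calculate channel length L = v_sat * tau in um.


Step 1: tau in seconds = 9.36 ps * 1e-12 = 9.3600e-12 s
Step 2: L = v_sat * tau = 1e7 * 9.3600e-12 = 9.3600e-05 cm
Step 3: L in um = 9.3600e-05 * 1e4 = 0.936 um

0.936


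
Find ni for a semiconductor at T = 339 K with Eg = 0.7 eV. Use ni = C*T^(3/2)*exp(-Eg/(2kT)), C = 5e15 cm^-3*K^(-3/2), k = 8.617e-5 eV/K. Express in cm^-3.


Step 1: Compute kT = 8.617e-5 * 339 = 0.02921163 eV
Step 2: Exponent = -Eg/(2kT) = -0.7/(2*0.02921163) = -11.98153
Step 3: T^(3/2) = 339^1.5 = 6241.65
Step 4: ni = 5e15 * 6241.65 * exp(-11.98153) = 1.95e+14 cm^-3

1.95e+14


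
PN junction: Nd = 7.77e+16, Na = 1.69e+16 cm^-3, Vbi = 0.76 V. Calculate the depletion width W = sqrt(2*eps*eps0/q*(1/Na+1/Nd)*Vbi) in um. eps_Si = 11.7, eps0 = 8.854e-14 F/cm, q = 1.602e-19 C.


Step 1: 1/Na + 1/Nd = 1/1.69e+16 + 1/7.77e+16 = 7.20416e-17
Step 2: 2*eps*eps0/q = 2*11.7*8.854e-14/1.602e-19 = 1.293281e+07
Step 3: W^2 = 1.293281e+07 * 7.20416e-17 * 0.76 = 7.08092e-10
Step 4: W = sqrt(7.08092e-10) = 2.661e-05 cm = 0.2661 um

0.2661


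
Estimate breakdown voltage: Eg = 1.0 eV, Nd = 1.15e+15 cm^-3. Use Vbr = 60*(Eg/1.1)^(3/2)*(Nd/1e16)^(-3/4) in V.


Step 1: Eg/1.1 = 1.0/1.1 = 0.909091
Step 2: (Eg/1.1)^1.5 = 0.909091^1.5 = 0.866784
Step 3: (Nd/1e16)^(-0.75) = (0.115)^(-0.75) = 5.063801
Step 4: Vbr = 60 * 0.866784 * 5.063801 = 263.4 V

263.4


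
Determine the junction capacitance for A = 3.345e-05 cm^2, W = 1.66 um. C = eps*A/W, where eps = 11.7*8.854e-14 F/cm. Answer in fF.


Step 1: eps_Si = 11.7 * 8.854e-14 = 1.035918e-12 F/cm
Step 2: W in cm = 1.66 * 1e-4 = 1.66e-04 cm
Step 3: C = 1.035918e-12 * 3.345e-05 / 1.66e-04 = 2.087437e-13 F
Step 4: C = 208.74 fF

208.74


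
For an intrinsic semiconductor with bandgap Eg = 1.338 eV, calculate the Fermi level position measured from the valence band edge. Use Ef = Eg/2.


Step 1: For an intrinsic semiconductor, the Fermi level sits at midgap.
Step 2: Ef = Eg / 2 = 1.338 / 2 = 0.669 eV

0.669


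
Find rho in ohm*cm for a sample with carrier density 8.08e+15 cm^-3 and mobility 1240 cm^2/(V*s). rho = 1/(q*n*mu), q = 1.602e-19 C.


Step 1: sigma = q * n * mu = 1.602e-19 * 8.08e+15 * 1240 = 1.60508e+00 S/cm
Step 2: rho = 1 / sigma = 1 / 1.60508e+00 = 0.623 ohm*cm

0.623


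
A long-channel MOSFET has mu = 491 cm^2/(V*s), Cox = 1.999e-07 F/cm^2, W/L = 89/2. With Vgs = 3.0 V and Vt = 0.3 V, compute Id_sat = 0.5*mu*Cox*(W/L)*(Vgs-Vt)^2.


Step 1: Overdrive voltage Vov = Vgs - Vt = 3.0 - 0.3 = 2.7 V
Step 2: W/L = 89/2 = 44.5
Step 3: Id = 0.5 * 491 * 1.999e-07 * 44.5 * 2.7^2
Step 4: Id = 1.59e-02 A

1.59e-02


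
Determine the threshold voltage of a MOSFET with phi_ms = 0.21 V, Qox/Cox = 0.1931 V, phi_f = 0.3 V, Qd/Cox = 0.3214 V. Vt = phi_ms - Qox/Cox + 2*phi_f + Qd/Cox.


Step 1: Vt = phi_ms - Qox/Cox + 2*phi_f + Qd/Cox
Step 2: Vt = 0.21 - 0.1931 + 2*0.3 + 0.3214
Step 3: Vt = 0.21 - 0.1931 + 0.6 + 0.3214
Step 4: Vt = 0.9383 V

0.9383


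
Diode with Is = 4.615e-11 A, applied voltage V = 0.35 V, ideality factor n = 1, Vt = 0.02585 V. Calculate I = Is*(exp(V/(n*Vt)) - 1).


Step 1: V/(n*Vt) = 0.35/(1*0.02585) = 13.5397
Step 2: exp(13.5397) = 7.5896e+05
Step 3: I = 4.615e-11 * (7.5896e+05 - 1) = 3.50e-05 A

3.50e-05


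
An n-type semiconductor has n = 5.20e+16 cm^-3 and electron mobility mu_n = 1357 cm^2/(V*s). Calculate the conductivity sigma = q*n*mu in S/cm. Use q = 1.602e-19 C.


Step 1: sigma = q * n * mu
Step 2: sigma = 1.602e-19 * 5.20e+16 * 1357
Step 3: sigma = 1.130e+01 S/cm

1.130e+01


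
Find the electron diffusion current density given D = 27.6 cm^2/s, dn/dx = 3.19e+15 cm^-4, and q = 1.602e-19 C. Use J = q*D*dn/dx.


Step 1: J = q * D * (dn/dx)
Step 2: J = 1.602e-19 * 27.6 * 3.19e+15
Step 3: J = 1.41e-02 A/cm^2

1.41e-02


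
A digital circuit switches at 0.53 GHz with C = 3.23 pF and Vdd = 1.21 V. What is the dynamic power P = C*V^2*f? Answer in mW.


Step 1: V^2 = 1.21^2 = 1.4641 V^2
Step 2: P = C*V^2*f = 3.23e-12 F * 1.4641 * 0.53e9 Hz
Step 3: P = 2.50639279e-03 W
Step 4: P = 2.506 mW

2.506


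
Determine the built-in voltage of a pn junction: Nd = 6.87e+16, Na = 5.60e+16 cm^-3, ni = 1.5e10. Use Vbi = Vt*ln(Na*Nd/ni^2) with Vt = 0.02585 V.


Step 1: Compute Na*Nd/ni^2 = 5.60e+16 * 6.87e+16 / (1.5e10)^2 = 1.7099e+13
Step 2: ln(1.7099e+13) = 30.4700
Step 3: Vbi = 0.02585 * 30.4700 = 0.788 V

0.788


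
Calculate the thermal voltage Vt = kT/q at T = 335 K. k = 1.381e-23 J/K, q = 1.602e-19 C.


Step 1: kT = 1.381e-23 * 335 = 4.62635e-21 J
Step 2: Vt = kT/q = 4.62635e-21 / 1.602e-19
Step 3: Vt = 0.02888 V

0.02888


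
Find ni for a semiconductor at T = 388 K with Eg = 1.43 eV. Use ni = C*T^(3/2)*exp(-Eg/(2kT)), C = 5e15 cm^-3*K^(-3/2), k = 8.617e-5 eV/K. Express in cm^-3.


Step 1: Compute kT = 8.617e-5 * 388 = 0.03343396 eV
Step 2: Exponent = -Eg/(2kT) = -1.43/(2*0.03343396) = -21.38544
Step 3: T^(3/2) = 388^1.5 = 7642.71
Step 4: ni = 5e15 * 7642.71 * exp(-21.38544) = 1.97e+10 cm^-3

1.97e+10


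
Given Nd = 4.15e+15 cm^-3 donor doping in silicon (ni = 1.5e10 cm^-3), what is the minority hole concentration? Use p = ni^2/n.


Step 1: Since Nd >> ni, n ≈ Nd = 4.15e+15 cm^-3
Step 2: p = ni^2 / n = (1.5e10)^2 / 4.15e+15
Step 3: p = 2.25e20 / 4.15e+15 = 5.42e+04 cm^-3

5.42e+04


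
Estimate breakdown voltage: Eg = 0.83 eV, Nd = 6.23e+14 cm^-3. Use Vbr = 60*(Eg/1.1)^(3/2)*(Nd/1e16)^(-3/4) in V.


Step 1: Eg/1.1 = 0.83/1.1 = 0.754545
Step 2: (Eg/1.1)^1.5 = 0.754545^1.5 = 0.655432
Step 3: (Nd/1e16)^(-0.75) = (0.0623)^(-0.75) = 8.019254
Step 4: Vbr = 60 * 0.655432 * 8.019254 = 315.4 V

315.4


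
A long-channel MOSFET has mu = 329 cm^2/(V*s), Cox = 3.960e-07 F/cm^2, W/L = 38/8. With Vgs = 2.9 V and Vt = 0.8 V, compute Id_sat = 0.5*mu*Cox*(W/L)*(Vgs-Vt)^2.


Step 1: Overdrive voltage Vov = Vgs - Vt = 2.9 - 0.8 = 2.1 V
Step 2: W/L = 38/8 = 4.75
Step 3: Id = 0.5 * 329 * 3.960e-07 * 4.75 * 2.1^2
Step 4: Id = 1.36e-03 A

1.36e-03


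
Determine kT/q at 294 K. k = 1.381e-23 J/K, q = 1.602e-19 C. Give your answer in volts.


Step 1: kT = 1.381e-23 * 294 = 4.06014e-21 J
Step 2: Vt = kT/q = 4.06014e-21 / 1.602e-19
Step 3: Vt = 0.02534 V

0.02534


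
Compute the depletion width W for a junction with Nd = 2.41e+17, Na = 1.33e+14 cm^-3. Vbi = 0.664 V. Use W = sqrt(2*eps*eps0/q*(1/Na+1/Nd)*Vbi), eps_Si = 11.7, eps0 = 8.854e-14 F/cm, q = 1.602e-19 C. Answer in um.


Step 1: 1/Na + 1/Nd = 1/1.33e+14 + 1/2.41e+17 = 7.52295e-15
Step 2: 2*eps*eps0/q = 2*11.7*8.854e-14/1.602e-19 = 1.293281e+07
Step 3: W^2 = 1.293281e+07 * 7.52295e-15 * 0.664 = 6.46025e-08
Step 4: W = sqrt(6.46025e-08) = 2.542e-04 cm = 2.542 um

2.542


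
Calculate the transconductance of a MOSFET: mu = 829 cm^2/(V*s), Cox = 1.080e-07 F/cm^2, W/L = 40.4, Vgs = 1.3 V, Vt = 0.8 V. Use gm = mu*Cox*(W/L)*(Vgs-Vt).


Step 1: Vov = Vgs - Vt = 1.3 - 0.8 = 0.5 V
Step 2: gm = mu * Cox * (W/L) * Vov
Step 3: gm = 829 * 1.080e-07 * 40.4 * 0.5 = 1.81e-03 S

1.81e-03


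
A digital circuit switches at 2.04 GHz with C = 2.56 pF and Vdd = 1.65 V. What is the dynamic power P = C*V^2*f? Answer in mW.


Step 1: V^2 = 1.65^2 = 2.7225 V^2
Step 2: P = C*V^2*f = 2.56e-12 F * 2.7225 * 2.04e9 Hz
Step 3: P = 1.4217984e-02 W
Step 4: P = 14.218 mW

14.218


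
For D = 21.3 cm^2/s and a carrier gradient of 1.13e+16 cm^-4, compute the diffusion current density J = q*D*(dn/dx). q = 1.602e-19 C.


Step 1: J = q * D * (dn/dx)
Step 2: J = 1.602e-19 * 21.3 * 1.13e+16
Step 3: J = 3.86e-02 A/cm^2

3.86e-02


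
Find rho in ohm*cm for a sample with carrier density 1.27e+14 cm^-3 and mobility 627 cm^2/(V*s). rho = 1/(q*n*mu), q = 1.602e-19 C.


Step 1: sigma = q * n * mu = 1.602e-19 * 1.27e+14 * 627 = 1.27566e-02 S/cm
Step 2: rho = 1 / sigma = 1 / 1.27566e-02 = 78.39 ohm*cm

78.39


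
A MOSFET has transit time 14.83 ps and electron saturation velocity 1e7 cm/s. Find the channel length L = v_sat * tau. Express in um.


Step 1: tau in seconds = 14.83 ps * 1e-12 = 1.4830e-11 s
Step 2: L = v_sat * tau = 1e7 * 1.4830e-11 = 1.4830e-04 cm
Step 3: L in um = 1.4830e-04 * 1e4 = 1.483 um

1.483


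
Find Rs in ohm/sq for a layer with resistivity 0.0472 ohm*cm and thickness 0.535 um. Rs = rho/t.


Step 1: Convert thickness to cm: t = 0.535 um = 5.3500e-05 cm
Step 2: Rs = rho / t = 0.0472 / 5.3500e-05
Step 3: Rs = 882.2 ohm/sq

882.2


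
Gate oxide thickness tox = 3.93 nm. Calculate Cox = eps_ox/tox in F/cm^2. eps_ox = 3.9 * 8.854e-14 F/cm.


Step 1: eps_ox = 3.9 * 8.854e-14 = 3.45306e-13 F/cm
Step 2: tox in cm = 3.93 nm * 1e-7 = 3.9300e-07 cm
Step 3: Cox = 3.45306e-13 / 3.9300e-07 = 8.79e-07 F/cm^2

8.79e-07


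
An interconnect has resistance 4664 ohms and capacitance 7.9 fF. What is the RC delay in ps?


Step 1: tau = R * C
Step 2: tau = 4664 * 7.9 fF = 4664 * 7.9e-15 F
Step 3: tau = 3.68456e-11 s = 36.8456 ps

36.8456


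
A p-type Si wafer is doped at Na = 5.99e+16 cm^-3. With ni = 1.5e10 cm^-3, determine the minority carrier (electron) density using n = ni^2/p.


Step 1: Majority hole concentration p ≈ Na = 5.99e+16 cm^-3
Step 2: n = ni^2 / Na = (1.5e10)^2 / 5.99e+16
Step 3: n = 3.76e+03 cm^-3

3.76e+03


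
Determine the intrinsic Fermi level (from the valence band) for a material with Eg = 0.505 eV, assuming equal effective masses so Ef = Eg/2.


Step 1: For an intrinsic semiconductor, the Fermi level sits at midgap.
Step 2: Ef = Eg / 2 = 0.505 / 2 = 0.2525 eV

0.2525


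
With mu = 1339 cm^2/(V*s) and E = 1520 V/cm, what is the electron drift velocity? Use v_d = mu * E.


Step 1: v_d = mu * E
Step 2: v_d = 1339 * 1520 = 2035280
Step 3: v_d = 2.04e+06 cm/s

2.04e+06


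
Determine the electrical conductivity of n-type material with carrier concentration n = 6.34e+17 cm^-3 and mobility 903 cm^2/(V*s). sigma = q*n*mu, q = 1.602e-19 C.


Step 1: sigma = q * n * mu
Step 2: sigma = 1.602e-19 * 6.34e+17 * 903
Step 3: sigma = 9.171e+01 S/cm

9.171e+01


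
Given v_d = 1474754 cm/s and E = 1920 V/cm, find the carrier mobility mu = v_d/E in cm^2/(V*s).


Step 1: mu = v_d / E
Step 2: mu = 1474754 / 1920
Step 3: mu = 768.1 cm^2/(V*s)

768.1


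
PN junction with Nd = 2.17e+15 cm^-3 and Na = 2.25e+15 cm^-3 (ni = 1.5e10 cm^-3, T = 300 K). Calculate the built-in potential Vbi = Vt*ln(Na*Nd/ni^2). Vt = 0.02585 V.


Step 1: Compute Na*Nd/ni^2 = 2.25e+15 * 2.17e+15 / (1.5e10)^2 = 2.1700e+10
Step 2: ln(2.1700e+10) = 23.8006
Step 3: Vbi = 0.02585 * 23.8006 = 0.615 V

0.615


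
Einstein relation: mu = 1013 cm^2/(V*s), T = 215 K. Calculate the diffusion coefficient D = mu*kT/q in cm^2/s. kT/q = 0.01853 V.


Step 1: D = mu * (kT/q)
Step 2: D = 1013 * 0.01853
Step 3: D = 18.77 cm^2/s

18.77


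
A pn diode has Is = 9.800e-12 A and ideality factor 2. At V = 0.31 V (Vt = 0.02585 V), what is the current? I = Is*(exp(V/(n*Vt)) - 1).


Step 1: V/(n*Vt) = 0.31/(2*0.02585) = 5.9961
Step 2: exp(5.9961) = 4.0186e+02
Step 3: I = 9.800e-12 * (4.0186e+02 - 1) = 3.93e-09 A

3.93e-09


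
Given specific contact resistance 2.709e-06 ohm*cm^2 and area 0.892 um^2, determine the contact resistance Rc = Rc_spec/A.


Step 1: Convert area to cm^2: 0.892 um^2 = 8.9200e-09 cm^2
Step 2: Rc = Rc_spec / A = 2.709e-06 / 8.9200e-09
Step 3: Rc = 3.04e+02 ohms

3.04e+02


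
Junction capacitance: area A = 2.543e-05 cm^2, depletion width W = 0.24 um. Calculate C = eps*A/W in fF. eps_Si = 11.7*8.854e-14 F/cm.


Step 1: eps_Si = 11.7 * 8.854e-14 = 1.035918e-12 F/cm
Step 2: W in cm = 0.24 * 1e-4 = 2.40e-05 cm
Step 3: C = 1.035918e-12 * 2.543e-05 / 2.40e-05 = 1.097641e-12 F
Step 4: C = 1097.64 fF

1097.64


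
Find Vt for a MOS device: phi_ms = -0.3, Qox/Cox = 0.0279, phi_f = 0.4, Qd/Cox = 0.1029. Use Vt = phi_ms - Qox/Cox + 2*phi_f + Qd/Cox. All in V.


Step 1: Vt = phi_ms - Qox/Cox + 2*phi_f + Qd/Cox
Step 2: Vt = -0.3 - 0.0279 + 2*0.4 + 0.1029
Step 3: Vt = -0.3 - 0.0279 + 0.8 + 0.1029
Step 4: Vt = 0.575 V

0.575


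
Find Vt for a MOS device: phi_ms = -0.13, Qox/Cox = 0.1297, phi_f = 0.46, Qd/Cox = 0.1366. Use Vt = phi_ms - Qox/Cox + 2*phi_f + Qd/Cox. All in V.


Step 1: Vt = phi_ms - Qox/Cox + 2*phi_f + Qd/Cox
Step 2: Vt = -0.13 - 0.1297 + 2*0.46 + 0.1366
Step 3: Vt = -0.13 - 0.1297 + 0.92 + 0.1366
Step 4: Vt = 0.7969 V

0.7969


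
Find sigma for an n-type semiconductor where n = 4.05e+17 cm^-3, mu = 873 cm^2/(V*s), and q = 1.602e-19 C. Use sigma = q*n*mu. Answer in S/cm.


Step 1: sigma = q * n * mu
Step 2: sigma = 1.602e-19 * 4.05e+17 * 873
Step 3: sigma = 5.664e+01 S/cm

5.664e+01


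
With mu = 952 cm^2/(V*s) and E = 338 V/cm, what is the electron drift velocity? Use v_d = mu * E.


Step 1: v_d = mu * E
Step 2: v_d = 952 * 338 = 321776
Step 3: v_d = 3.22e+05 cm/s

3.22e+05


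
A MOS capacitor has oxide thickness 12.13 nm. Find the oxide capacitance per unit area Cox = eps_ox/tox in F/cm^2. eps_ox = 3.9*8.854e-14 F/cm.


Step 1: eps_ox = 3.9 * 8.854e-14 = 3.45306e-13 F/cm
Step 2: tox in cm = 12.13 nm * 1e-7 = 1.2130e-06 cm
Step 3: Cox = 3.45306e-13 / 1.2130e-06 = 2.85e-07 F/cm^2

2.85e-07


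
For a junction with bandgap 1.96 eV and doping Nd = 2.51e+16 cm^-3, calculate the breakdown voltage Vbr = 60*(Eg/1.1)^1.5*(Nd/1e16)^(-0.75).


Step 1: Eg/1.1 = 1.96/1.1 = 1.781818
Step 2: (Eg/1.1)^1.5 = 1.781818^1.5 = 2.378455
Step 3: (Nd/1e16)^(-0.75) = (2.51)^(-0.75) = 0.501470
Step 4: Vbr = 60 * 2.378455 * 0.501470 = 71.6 V

71.6


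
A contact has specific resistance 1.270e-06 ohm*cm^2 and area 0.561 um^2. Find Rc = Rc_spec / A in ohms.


Step 1: Convert area to cm^2: 0.561 um^2 = 5.6100e-09 cm^2
Step 2: Rc = Rc_spec / A = 1.270e-06 / 5.6100e-09
Step 3: Rc = 2.26e+02 ohms

2.26e+02


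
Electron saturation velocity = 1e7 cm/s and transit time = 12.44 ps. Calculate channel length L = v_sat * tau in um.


Step 1: tau in seconds = 12.44 ps * 1e-12 = 1.2440e-11 s
Step 2: L = v_sat * tau = 1e7 * 1.2440e-11 = 1.2440e-04 cm
Step 3: L in um = 1.2440e-04 * 1e4 = 1.244 um

1.244


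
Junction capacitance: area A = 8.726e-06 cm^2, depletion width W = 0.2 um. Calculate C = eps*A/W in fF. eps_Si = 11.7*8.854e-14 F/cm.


Step 1: eps_Si = 11.7 * 8.854e-14 = 1.035918e-12 F/cm
Step 2: W in cm = 0.2 * 1e-4 = 2.00e-05 cm
Step 3: C = 1.035918e-12 * 8.726e-06 / 2.00e-05 = 4.519710e-13 F
Step 4: C = 451.97 fF

451.97


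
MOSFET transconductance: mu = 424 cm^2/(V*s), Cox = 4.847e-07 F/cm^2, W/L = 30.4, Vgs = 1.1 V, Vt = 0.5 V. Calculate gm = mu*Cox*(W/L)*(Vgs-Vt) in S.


Step 1: Vov = Vgs - Vt = 1.1 - 0.5 = 0.6 V
Step 2: gm = mu * Cox * (W/L) * Vov
Step 3: gm = 424 * 4.847e-07 * 30.4 * 0.6 = 3.75e-03 S

3.75e-03


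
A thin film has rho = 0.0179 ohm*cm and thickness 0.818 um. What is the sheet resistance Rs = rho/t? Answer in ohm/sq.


Step 1: Convert thickness to cm: t = 0.818 um = 8.1800e-05 cm
Step 2: Rs = rho / t = 0.0179 / 8.1800e-05
Step 3: Rs = 218.8 ohm/sq

218.8


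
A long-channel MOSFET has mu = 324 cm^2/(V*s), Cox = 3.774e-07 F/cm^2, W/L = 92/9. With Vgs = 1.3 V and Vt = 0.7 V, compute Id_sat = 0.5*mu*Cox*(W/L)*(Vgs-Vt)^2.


Step 1: Overdrive voltage Vov = Vgs - Vt = 1.3 - 0.7 = 0.6 V
Step 2: W/L = 92/9 = 10.2222
Step 3: Id = 0.5 * 324 * 3.774e-07 * 10.2222 * 0.6^2
Step 4: Id = 2.25e-04 A

2.25e-04


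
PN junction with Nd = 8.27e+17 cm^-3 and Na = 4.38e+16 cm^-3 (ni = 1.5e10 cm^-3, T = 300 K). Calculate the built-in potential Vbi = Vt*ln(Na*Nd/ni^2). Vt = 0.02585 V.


Step 1: Compute Na*Nd/ni^2 = 4.38e+16 * 8.27e+17 / (1.5e10)^2 = 1.6099e+14
Step 2: ln(1.6099e+14) = 32.7124
Step 3: Vbi = 0.02585 * 32.7124 = 0.846 V

0.846


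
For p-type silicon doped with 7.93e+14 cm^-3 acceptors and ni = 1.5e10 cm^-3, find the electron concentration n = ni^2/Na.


Step 1: Majority hole concentration p ≈ Na = 7.93e+14 cm^-3
Step 2: n = ni^2 / Na = (1.5e10)^2 / 7.93e+14
Step 3: n = 2.84e+05 cm^-3

2.84e+05


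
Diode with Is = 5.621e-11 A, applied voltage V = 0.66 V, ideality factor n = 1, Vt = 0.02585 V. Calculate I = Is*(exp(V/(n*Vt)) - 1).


Step 1: V/(n*Vt) = 0.66/(1*0.02585) = 25.5319
Step 2: exp(25.5319) = 1.2256e+11
Step 3: I = 5.621e-11 * (1.2256e+11 - 1) = 6.89e+00 A

6.89e+00


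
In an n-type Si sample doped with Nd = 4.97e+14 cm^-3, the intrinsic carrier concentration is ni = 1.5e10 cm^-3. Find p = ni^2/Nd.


Step 1: Since Nd >> ni, n ≈ Nd = 4.97e+14 cm^-3
Step 2: p = ni^2 / n = (1.5e10)^2 / 4.97e+14
Step 3: p = 2.25e20 / 4.97e+14 = 4.53e+05 cm^-3

4.53e+05


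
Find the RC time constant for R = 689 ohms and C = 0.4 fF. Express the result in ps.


Step 1: tau = R * C
Step 2: tau = 689 * 0.4 fF = 689 * 4.0e-16 F
Step 3: tau = 2.756e-13 s = 0.2756 ps

0.2756


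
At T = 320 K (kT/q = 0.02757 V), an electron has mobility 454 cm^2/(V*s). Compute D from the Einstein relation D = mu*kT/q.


Step 1: D = mu * (kT/q)
Step 2: D = 454 * 0.02757
Step 3: D = 12.52 cm^2/s

12.52


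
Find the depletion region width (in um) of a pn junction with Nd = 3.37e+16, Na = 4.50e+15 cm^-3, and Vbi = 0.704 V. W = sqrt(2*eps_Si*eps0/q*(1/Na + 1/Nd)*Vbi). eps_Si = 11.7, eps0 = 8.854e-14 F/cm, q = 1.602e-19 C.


Step 1: 1/Na + 1/Nd = 1/4.50e+15 + 1/3.37e+16 = 2.51896e-16
Step 2: 2*eps*eps0/q = 2*11.7*8.854e-14/1.602e-19 = 1.293281e+07
Step 3: W^2 = 1.293281e+07 * 2.51896e-16 * 0.704 = 2.29344e-09
Step 4: W = sqrt(2.29344e-09) = 4.789e-05 cm = 0.4789 um

0.4789


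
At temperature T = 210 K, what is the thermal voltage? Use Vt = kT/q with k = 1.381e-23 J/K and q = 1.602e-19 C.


Step 1: kT = 1.381e-23 * 210 = 2.9001e-21 J
Step 2: Vt = kT/q = 2.9001e-21 / 1.602e-19
Step 3: Vt = 0.0181 V

0.0181


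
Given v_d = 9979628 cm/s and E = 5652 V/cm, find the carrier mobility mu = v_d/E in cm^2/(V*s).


Step 1: mu = v_d / E
Step 2: mu = 9979628 / 5652
Step 3: mu = 1765.68 cm^2/(V*s)

1765.68


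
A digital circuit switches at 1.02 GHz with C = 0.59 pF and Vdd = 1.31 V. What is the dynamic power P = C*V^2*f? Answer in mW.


Step 1: V^2 = 1.31^2 = 1.7161 V^2
Step 2: P = C*V^2*f = 0.59e-12 F * 1.7161 * 1.02e9 Hz
Step 3: P = 1.03274898e-03 W
Step 4: P = 1.033 mW

1.033


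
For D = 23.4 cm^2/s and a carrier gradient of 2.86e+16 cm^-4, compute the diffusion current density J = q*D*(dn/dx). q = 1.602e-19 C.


Step 1: J = q * D * (dn/dx)
Step 2: J = 1.602e-19 * 23.4 * 2.86e+16
Step 3: J = 1.07e-01 A/cm^2

1.07e-01


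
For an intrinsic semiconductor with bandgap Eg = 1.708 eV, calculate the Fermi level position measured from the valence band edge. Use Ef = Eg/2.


Step 1: For an intrinsic semiconductor, the Fermi level sits at midgap.
Step 2: Ef = Eg / 2 = 1.708 / 2 = 0.854 eV

0.854


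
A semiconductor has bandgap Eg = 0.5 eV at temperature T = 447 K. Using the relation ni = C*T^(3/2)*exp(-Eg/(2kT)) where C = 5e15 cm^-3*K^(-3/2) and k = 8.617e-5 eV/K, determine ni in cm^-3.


Step 1: Compute kT = 8.617e-5 * 447 = 0.03851799 eV
Step 2: Exponent = -Eg/(2kT) = -0.5/(2*0.03851799) = -6.49047
Step 3: T^(3/2) = 447^1.5 = 9450.64
Step 4: ni = 5e15 * 9450.64 * exp(-6.49047) = 7.17e+16 cm^-3

7.17e+16


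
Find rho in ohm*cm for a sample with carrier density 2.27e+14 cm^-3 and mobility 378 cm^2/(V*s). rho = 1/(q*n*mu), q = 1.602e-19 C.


Step 1: sigma = q * n * mu = 1.602e-19 * 2.27e+14 * 378 = 1.37461e-02 S/cm
Step 2: rho = 1 / sigma = 1 / 1.37461e-02 = 72.75 ohm*cm

72.75


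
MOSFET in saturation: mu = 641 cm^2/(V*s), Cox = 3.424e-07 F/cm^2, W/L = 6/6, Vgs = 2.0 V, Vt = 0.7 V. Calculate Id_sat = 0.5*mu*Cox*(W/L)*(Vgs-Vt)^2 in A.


Step 1: Overdrive voltage Vov = Vgs - Vt = 2.0 - 0.7 = 1.3 V
Step 2: W/L = 6/6 = 1
Step 3: Id = 0.5 * 641 * 3.424e-07 * 1 * 1.3^2
Step 4: Id = 1.85e-04 A

1.85e-04


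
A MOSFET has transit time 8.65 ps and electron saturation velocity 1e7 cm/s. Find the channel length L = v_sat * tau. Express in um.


Step 1: tau in seconds = 8.65 ps * 1e-12 = 8.6500e-12 s
Step 2: L = v_sat * tau = 1e7 * 8.6500e-12 = 8.6500e-05 cm
Step 3: L in um = 8.6500e-05 * 1e4 = 0.865 um

0.865


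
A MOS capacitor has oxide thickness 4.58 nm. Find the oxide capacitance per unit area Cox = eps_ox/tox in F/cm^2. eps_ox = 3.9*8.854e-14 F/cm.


Step 1: eps_ox = 3.9 * 8.854e-14 = 3.45306e-13 F/cm
Step 2: tox in cm = 4.58 nm * 1e-7 = 4.5800e-07 cm
Step 3: Cox = 3.45306e-13 / 4.5800e-07 = 7.54e-07 F/cm^2

7.54e-07


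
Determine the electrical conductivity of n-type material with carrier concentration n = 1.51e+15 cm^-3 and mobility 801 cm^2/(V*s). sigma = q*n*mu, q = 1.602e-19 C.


Step 1: sigma = q * n * mu
Step 2: sigma = 1.602e-19 * 1.51e+15 * 801
Step 3: sigma = 1.938e-01 S/cm

1.938e-01


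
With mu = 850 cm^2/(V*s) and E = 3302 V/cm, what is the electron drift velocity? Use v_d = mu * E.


Step 1: v_d = mu * E
Step 2: v_d = 850 * 3302 = 2806700
Step 3: v_d = 2.81e+06 cm/s

2.81e+06


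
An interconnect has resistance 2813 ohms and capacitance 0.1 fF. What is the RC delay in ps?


Step 1: tau = R * C
Step 2: tau = 2813 * 0.1 fF = 2813 * 1.0e-16 F
Step 3: tau = 2.813e-13 s = 0.2813 ps

0.2813


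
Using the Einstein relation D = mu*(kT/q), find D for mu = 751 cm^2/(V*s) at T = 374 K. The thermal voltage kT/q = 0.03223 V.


Step 1: D = mu * (kT/q)
Step 2: D = 751 * 0.03223
Step 3: D = 24.2 cm^2/s

24.2


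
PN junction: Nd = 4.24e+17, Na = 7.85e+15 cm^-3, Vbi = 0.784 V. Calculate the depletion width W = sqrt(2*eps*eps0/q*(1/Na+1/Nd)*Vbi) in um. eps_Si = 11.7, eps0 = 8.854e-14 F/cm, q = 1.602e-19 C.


Step 1: 1/Na + 1/Nd = 1/7.85e+15 + 1/4.24e+17 = 1.29747e-16
Step 2: 2*eps*eps0/q = 2*11.7*8.854e-14/1.602e-19 = 1.293281e+07
Step 3: W^2 = 1.293281e+07 * 1.29747e-16 * 0.784 = 1.31555e-09
Step 4: W = sqrt(1.31555e-09) = 3.627e-05 cm = 0.3627 um

0.3627


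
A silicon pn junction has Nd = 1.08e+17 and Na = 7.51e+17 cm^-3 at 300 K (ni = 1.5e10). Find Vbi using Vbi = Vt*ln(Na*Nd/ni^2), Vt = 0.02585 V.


Step 1: Compute Na*Nd/ni^2 = 7.51e+17 * 1.08e+17 / (1.5e10)^2 = 3.6048e+14
Step 2: ln(3.6048e+14) = 33.5185
Step 3: Vbi = 0.02585 * 33.5185 = 0.866 V

0.866


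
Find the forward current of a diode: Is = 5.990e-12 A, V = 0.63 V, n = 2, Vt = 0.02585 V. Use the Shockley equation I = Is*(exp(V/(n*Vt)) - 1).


Step 1: V/(n*Vt) = 0.63/(2*0.02585) = 12.1857
Step 2: exp(12.1857) = 1.9597e+05
Step 3: I = 5.990e-12 * (1.9597e+05 - 1) = 1.17e-06 A

1.17e-06


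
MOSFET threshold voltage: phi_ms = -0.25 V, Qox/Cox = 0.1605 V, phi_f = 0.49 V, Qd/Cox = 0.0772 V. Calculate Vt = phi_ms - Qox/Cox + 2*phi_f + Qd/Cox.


Step 1: Vt = phi_ms - Qox/Cox + 2*phi_f + Qd/Cox
Step 2: Vt = -0.25 - 0.1605 + 2*0.49 + 0.0772
Step 3: Vt = -0.25 - 0.1605 + 0.98 + 0.0772
Step 4: Vt = 0.6467 V

0.6467


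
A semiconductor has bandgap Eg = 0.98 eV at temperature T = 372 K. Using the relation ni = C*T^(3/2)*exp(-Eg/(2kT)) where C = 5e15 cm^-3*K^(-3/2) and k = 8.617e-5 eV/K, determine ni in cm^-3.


Step 1: Compute kT = 8.617e-5 * 372 = 0.03205524 eV
Step 2: Exponent = -Eg/(2kT) = -0.98/(2*0.03205524) = -15.28611
Step 3: T^(3/2) = 372^1.5 = 7174.88
Step 4: ni = 5e15 * 7174.88 * exp(-15.28611) = 8.24e+12 cm^-3

8.24e+12


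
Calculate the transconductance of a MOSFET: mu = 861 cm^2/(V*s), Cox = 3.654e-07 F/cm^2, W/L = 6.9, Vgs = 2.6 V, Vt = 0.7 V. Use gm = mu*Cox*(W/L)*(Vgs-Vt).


Step 1: Vov = Vgs - Vt = 2.6 - 0.7 = 1.9 V
Step 2: gm = mu * Cox * (W/L) * Vov
Step 3: gm = 861 * 3.654e-07 * 6.9 * 1.9 = 4.12e-03 S

4.12e-03


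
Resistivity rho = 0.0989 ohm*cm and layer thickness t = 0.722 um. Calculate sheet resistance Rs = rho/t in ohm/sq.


Step 1: Convert thickness to cm: t = 0.722 um = 7.2200e-05 cm
Step 2: Rs = rho / t = 0.0989 / 7.2200e-05
Step 3: Rs = 1369.8 ohm/sq

1369.8


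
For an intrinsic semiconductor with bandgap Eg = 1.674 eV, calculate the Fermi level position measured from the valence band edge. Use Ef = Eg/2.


Step 1: For an intrinsic semiconductor, the Fermi level sits at midgap.
Step 2: Ef = Eg / 2 = 1.674 / 2 = 0.837 eV

0.837


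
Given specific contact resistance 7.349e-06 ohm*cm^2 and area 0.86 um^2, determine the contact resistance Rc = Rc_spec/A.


Step 1: Convert area to cm^2: 0.86 um^2 = 8.6000e-09 cm^2
Step 2: Rc = Rc_spec / A = 7.349e-06 / 8.6000e-09
Step 3: Rc = 8.55e+02 ohms

8.55e+02


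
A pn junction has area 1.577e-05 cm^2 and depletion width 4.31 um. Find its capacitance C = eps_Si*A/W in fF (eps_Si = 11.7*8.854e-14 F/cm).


Step 1: eps_Si = 11.7 * 8.854e-14 = 1.035918e-12 F/cm
Step 2: W in cm = 4.31 * 1e-4 = 4.31e-04 cm
Step 3: C = 1.035918e-12 * 1.577e-05 / 4.31e-04 = 3.790354e-14 F
Step 4: C = 37.9 fF

37.9


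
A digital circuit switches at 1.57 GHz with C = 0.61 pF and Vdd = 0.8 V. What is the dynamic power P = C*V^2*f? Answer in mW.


Step 1: V^2 = 0.8^2 = 0.64 V^2
Step 2: P = C*V^2*f = 0.61e-12 F * 0.64 * 1.57e9 Hz
Step 3: P = 6.12928e-04 W
Step 4: P = 0.613 mW

0.613


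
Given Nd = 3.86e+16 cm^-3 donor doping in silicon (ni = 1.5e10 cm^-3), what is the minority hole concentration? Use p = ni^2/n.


Step 1: Since Nd >> ni, n ≈ Nd = 3.86e+16 cm^-3
Step 2: p = ni^2 / n = (1.5e10)^2 / 3.86e+16
Step 3: p = 2.25e20 / 3.86e+16 = 5.83e+03 cm^-3

5.83e+03


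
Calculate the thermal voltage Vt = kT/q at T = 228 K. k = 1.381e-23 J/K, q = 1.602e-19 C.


Step 1: kT = 1.381e-23 * 228 = 3.14868e-21 J
Step 2: Vt = kT/q = 3.14868e-21 / 1.602e-19
Step 3: Vt = 0.01965 V

0.01965


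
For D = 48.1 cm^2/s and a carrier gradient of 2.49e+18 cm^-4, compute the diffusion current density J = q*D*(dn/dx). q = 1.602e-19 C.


Step 1: J = q * D * (dn/dx)
Step 2: J = 1.602e-19 * 48.1 * 2.49e+18
Step 3: J = 1.92e+01 A/cm^2

1.92e+01


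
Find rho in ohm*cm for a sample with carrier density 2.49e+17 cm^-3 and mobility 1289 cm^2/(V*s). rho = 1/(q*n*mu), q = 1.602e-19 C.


Step 1: sigma = q * n * mu = 1.602e-19 * 2.49e+17 * 1289 = 5.14180e+01 S/cm
Step 2: rho = 1 / sigma = 1 / 5.14180e+01 = 0.01945 ohm*cm

0.01945


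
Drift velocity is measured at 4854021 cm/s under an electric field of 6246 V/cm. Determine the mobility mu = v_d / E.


Step 1: mu = v_d / E
Step 2: mu = 4854021 / 6246
Step 3: mu = 777.14 cm^2/(V*s)

777.14


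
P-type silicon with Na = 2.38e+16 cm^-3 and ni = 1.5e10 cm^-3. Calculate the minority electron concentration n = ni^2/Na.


Step 1: Majority hole concentration p ≈ Na = 2.38e+16 cm^-3
Step 2: n = ni^2 / Na = (1.5e10)^2 / 2.38e+16
Step 3: n = 9.45e+03 cm^-3

9.45e+03


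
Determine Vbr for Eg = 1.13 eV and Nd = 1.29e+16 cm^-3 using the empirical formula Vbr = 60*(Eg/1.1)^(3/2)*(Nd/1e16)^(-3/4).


Step 1: Eg/1.1 = 1.13/1.1 = 1.027273
Step 2: (Eg/1.1)^1.5 = 1.027273^1.5 = 1.041187
Step 3: (Nd/1e16)^(-0.75) = (1.29)^(-0.75) = 0.826148
Step 4: Vbr = 60 * 1.041187 * 0.826148 = 51.6 V

51.6


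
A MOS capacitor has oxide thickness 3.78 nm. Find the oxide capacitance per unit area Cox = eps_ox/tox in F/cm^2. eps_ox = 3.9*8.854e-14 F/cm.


Step 1: eps_ox = 3.9 * 8.854e-14 = 3.45306e-13 F/cm
Step 2: tox in cm = 3.78 nm * 1e-7 = 3.7800e-07 cm
Step 3: Cox = 3.45306e-13 / 3.7800e-07 = 9.14e-07 F/cm^2

9.14e-07


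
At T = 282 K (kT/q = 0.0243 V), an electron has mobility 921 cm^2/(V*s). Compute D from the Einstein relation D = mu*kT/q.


Step 1: D = mu * (kT/q)
Step 2: D = 921 * 0.0243
Step 3: D = 22.38 cm^2/s

22.38


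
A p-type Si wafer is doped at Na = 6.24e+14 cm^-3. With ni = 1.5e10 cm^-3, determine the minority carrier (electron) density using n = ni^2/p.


Step 1: Majority hole concentration p ≈ Na = 6.24e+14 cm^-3
Step 2: n = ni^2 / Na = (1.5e10)^2 / 6.24e+14
Step 3: n = 3.61e+05 cm^-3

3.61e+05


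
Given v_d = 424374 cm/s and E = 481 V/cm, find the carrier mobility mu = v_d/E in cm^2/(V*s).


Step 1: mu = v_d / E
Step 2: mu = 424374 / 481
Step 3: mu = 882.27 cm^2/(V*s)

882.27


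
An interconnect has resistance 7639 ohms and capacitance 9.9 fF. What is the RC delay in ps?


Step 1: tau = R * C
Step 2: tau = 7639 * 9.9 fF = 7639 * 9.9e-15 F
Step 3: tau = 7.56261e-11 s = 75.6261 ps

75.6261
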